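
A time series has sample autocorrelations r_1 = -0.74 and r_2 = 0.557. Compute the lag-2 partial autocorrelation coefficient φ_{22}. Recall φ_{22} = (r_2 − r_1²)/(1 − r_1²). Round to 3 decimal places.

φ_{22} = (r_2 − r_1²) / (1 − r_1²)
r_1² = (-0.74)² = 0.5476
Numerator = 0.557 − 0.5476 = 0.0094; denominator = 1 − 0.5476 = 0.4524
φ_{22} = 0.0094 / 0.4524 = 0.021

0.021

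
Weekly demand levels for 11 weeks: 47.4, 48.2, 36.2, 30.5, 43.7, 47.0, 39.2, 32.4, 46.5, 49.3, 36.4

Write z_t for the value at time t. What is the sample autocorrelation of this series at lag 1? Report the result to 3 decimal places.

Mean z̄ = (47.4 + 48.2 + 36.2 + 30.5 + 43.7 + 47.0 + 39.2 + 32.4 + 46.5 + 49.3 + 36.4)/11 = 41.5273
Numerator Σ_{t=1}^{10}(z_t−z̄)(z_{t+1}−z̄) = 12.2329
Denominator Σ(z_t−z̄)² = 463.8218
r_1 = 12.2329 / 463.8218 = 0.026

0.026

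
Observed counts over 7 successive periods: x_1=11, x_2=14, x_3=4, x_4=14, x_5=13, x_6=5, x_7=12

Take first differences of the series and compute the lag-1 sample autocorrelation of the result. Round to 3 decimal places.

First differences Δx: 3, -10, 10, -1, -8, 7
Mean of differences = 0.1667
Numerator Σ(Δx_t−Δx̄)(Δx_{t+1}−Δx̄) = -186.5278
Denominator Σ(Δx_t−Δx̄)² = 322.8333
r_1(Δx) = -186.5278 / 322.8333 = -0.578

-0.578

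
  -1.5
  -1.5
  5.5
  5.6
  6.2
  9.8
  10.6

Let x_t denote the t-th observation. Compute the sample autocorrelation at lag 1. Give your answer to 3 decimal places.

Mean x̄ = (-1.5 − 1.5 + 5.5 + 5.6 + 6.2 + 9.8 + 10.6)/7 = 4.9571
Deviations from mean: -6.4571, -6.4571, 0.5429, 0.6429, 1.2429, 4.8429, 5.6429
Σ(x_t−x̄)(x_{t+1}−x̄) = (41.6947) + (-3.5053) + (0.3490) + (0.7990) + (6.0190) + (27.3276) = 72.6839
Denominator Σ(x_t−x̄)² = 140.9371
r_1 = 72.6839 / 140.9371 = 0.516

0.516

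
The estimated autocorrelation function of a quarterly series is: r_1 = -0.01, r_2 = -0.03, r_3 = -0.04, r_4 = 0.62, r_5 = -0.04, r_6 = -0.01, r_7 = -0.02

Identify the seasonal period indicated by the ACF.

4

The largest autocorrelation is r_4 = 0.62; the remaining lags stay at or below -0.01.
The dominant spike at lag 4 indicates a seasonal period of 4.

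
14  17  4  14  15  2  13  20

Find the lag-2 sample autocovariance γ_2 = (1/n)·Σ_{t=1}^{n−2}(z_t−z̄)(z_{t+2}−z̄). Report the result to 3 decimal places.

Mean z̄ = (14 + 17 + 4 + 14 + 15 + 2 + 13 + 20)/8 = 12.3750
Deviations: 1.6250, 4.6250, -8.3750, 1.6250, 2.6250, -10.3750, 0.6250, 7.6250
Σ_{t=1}^{6}(z_t−z̄)(z_{t+2}−z̄) = -122.4063
γ_2 = -122.4063 / 8 = -15.301

-15.301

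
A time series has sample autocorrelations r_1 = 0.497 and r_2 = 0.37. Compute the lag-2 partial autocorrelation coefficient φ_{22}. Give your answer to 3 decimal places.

φ_{22} = (r_2 − r_1²) / (1 − r_1²)
r_1² = (0.497)² = 0.247009
Numerator = 0.37 − 0.2470 = 0.1230; denominator = 1 − 0.2470 = 0.7530
φ_{22} = 0.1230 / 0.7530 = 0.163

0.163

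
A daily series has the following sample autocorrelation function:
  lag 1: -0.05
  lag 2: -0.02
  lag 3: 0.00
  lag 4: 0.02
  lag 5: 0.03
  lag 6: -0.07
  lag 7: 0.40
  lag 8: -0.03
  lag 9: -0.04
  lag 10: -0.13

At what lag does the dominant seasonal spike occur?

7

The largest autocorrelation is r_7 = 0.40; the remaining lags stay at or below 0.03.
The dominant spike at lag 7 indicates a seasonal period of 7.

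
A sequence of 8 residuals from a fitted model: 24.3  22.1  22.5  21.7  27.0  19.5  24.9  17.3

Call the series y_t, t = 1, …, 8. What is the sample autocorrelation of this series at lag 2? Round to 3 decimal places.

0.442

Mean ȳ = (24.3 + 22.1 + 22.5 + 21.7 + 27.0 + 19.5 + 24.9 + 17.3)/8 = 22.4125
Deviations from mean: 1.8875, -0.3125, 0.0875, -0.7125, 4.5875, -2.9125, 2.4875, -5.1125
Σ(y_t−ȳ)(y_{t+2}−ȳ) = (0.1652) + (0.2227) + (0.4014) + (2.0752) + (11.4114) + (14.8902) = 29.1659
Denominator Σ(y_t−ȳ)² = 66.0288
r_2 = 29.1659 / 66.0288 = 0.442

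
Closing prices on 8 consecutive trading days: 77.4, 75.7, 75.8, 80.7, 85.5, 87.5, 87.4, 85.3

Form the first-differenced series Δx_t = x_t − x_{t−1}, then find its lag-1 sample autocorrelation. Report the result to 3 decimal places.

First differences Δx: -1.7, 0.1, 4.9, 4.8, 2.0, -0.1, -2.1
Mean of differences = 1.1286
Numerator Σ(Δx_t−Δx̄)(Δx_{t+1}−Δx̄) = 18.9720
Denominator Σ(Δx_t−Δx̄)² = 49.4543
r_1(Δx) = 18.9720 / 49.4543 = 0.384

0.384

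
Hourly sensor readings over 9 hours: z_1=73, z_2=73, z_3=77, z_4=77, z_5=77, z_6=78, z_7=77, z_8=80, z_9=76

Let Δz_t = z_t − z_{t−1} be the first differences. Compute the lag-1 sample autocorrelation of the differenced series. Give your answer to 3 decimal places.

-0.448

First differences Δz: 0, 4, 0, 0, 1, -1, 3, -4
Mean of differences = 0.3750
Numerator Σ(Δz_t−Δz̄)(Δz_{t+1}−Δz̄) = -18.7656
Denominator Σ(Δz_t−Δz̄)² = 41.8750
r_1(Δz) = -18.7656 / 41.8750 = -0.448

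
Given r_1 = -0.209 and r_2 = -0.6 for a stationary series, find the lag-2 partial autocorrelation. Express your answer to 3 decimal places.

-0.673

φ_{22} = (r_2 − r_1²) / (1 − r_1²)
r_1² = (-0.209)² = 0.043681
Numerator = -0.6 − 0.0437 = -0.6437; denominator = 1 − 0.0437 = 0.9563
φ_{22} = -0.6437 / 0.9563 = -0.673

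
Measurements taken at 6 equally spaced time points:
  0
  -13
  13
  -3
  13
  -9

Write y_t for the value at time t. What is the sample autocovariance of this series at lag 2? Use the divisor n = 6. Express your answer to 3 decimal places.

Mean ȳ = (0 − 13 + 13 − 3 + 13 − 9)/6 = 0.1667
Deviations: -0.1667, -13.1667, 12.8333, -3.1667, 12.8333, -9.1667
Σ_{t=1}^{4}(y_t−ȳ)(y_{t+2}−ȳ) = 233.2778
γ_2 = 233.2778 / 6 = 38.880

38.880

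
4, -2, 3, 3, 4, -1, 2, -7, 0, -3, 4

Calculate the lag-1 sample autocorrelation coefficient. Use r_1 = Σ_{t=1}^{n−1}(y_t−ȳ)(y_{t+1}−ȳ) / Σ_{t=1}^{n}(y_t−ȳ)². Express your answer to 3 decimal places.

-0.193

Mean ȳ = (4 − 2 + 3 + 3 + 4 − 1 + 2 − 7 + 0 − 3 + 4)/11 = 0.6364
Numerator Σ_{t=1}^{10}(y_t−ȳ)(y_{t+1}−ȳ) = -24.7686
Denominator Σ(y_t−ȳ)² = 128.5455
r_1 = -24.7686 / 128.5455 = -0.193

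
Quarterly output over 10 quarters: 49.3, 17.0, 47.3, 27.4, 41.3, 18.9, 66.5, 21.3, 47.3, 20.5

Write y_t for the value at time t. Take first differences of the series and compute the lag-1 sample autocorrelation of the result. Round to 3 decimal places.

First differences Δy: -32.3, 30.3, -19.9, 13.9, -22.4, 47.6, -45.2, 26.0, -26.8
Mean of differences = -3.2000
Numerator Σ(Δy_t−Δȳ)(Δy_{t+1}−Δȳ) = -7172.6700
Denominator Σ(Δy_t−Δȳ)² = 8663.2400
r_1(Δy) = -7172.6700 / 8663.2400 = -0.828

-0.828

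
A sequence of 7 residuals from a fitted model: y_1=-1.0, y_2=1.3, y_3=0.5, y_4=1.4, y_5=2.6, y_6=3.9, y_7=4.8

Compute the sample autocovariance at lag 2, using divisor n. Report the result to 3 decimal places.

Mean ȳ = (-1.0 + 1.3 + 0.5 + 1.4 + 2.6 + 3.9 + 4.8)/7 = 1.9286
Σ_{t=1}^{5}(y_t−ȳ)(y_{t+2}−ȳ) = 4.4427
γ_2 = 4.4427 / 7 = 0.635

0.635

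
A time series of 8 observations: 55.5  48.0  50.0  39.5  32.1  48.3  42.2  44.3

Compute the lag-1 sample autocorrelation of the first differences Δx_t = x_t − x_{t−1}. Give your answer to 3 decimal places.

First differences Δx: -7.5, 2.0, -10.5, -7.4, 16.2, -6.1, 2.1
Mean of differences = -1.6000
Numerator Σ(Δx_t−Δx̄)(Δx_{t+1}−Δx̄) = -201.6500
Denominator Σ(Δx_t−Δx̄)² = 511.4000
r_1(Δx) = -201.6500 / 511.4000 = -0.394

-0.394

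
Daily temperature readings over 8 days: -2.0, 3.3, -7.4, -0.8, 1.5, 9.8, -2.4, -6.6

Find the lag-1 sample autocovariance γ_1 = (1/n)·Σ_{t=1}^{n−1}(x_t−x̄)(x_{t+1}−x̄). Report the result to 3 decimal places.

-2.164

Mean x̄ = (-2.0 + 3.3 − 7.4 − 0.8 + 1.5 + 9.8 − 2.4 − 6.6)/8 = -0.5750
Deviations: -1.4250, 3.8750, -6.8250, -0.2250, 2.0750, 10.3750, -1.8250, -6.0250
Σ_{t=1}^{7}(x_t−x̄)(x_{t+1}−x̄) = -17.3106
γ_1 = -17.3106 / 8 = -2.164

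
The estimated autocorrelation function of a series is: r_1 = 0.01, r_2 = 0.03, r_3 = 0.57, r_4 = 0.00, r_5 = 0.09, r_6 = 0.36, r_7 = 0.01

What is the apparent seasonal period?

3

The largest autocorrelation is r_3 = 0.57, with a weaker echo at lag 6 (0.36); the remaining lags stay at or below 0.09.
The dominant spike at lag 3 indicates a seasonal period of 3.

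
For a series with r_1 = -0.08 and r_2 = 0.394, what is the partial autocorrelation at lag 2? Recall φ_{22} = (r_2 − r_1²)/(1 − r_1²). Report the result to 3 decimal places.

φ_{22} = (r_2 − r_1²) / (1 − r_1²)
r_1² = (-0.08)² = 0.0064
Numerator = 0.394 − 0.0064 = 0.3876; denominator = 1 − 0.0064 = 0.9936
φ_{22} = 0.3876 / 0.9936 = 0.390

0.390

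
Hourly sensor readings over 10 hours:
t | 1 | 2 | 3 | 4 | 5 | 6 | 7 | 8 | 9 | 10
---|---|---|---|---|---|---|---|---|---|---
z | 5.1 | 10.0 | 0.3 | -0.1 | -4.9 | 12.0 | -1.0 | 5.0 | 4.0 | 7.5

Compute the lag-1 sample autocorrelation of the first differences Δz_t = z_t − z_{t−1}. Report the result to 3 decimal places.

First differences Δz: 4.9, -9.7, -0.4, -4.8, 16.9, -13.0, 6.0, -1.0, 3.5
Mean of differences = 0.2667
Numerator Σ(Δz_t−Δz̄)(Δz_{t+1}−Δz̄) = -428.5211
Denominator Σ(Δz_t−Δz̄)² = 644.5200
r_1(Δz) = -428.5211 / 644.5200 = -0.665

-0.665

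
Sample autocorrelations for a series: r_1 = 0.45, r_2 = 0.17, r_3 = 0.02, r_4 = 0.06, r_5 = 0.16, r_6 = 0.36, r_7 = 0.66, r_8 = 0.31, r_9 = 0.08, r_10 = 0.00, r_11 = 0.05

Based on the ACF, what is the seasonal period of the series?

7

The largest autocorrelation is r_7 = 0.66; the remaining lags stay at or below 0.45. The elevated value at lag 1 (0.45), dropping to 0.17 at lag 2, reflects decaying short-term dependence rather than seasonality.
The dominant spike at lag 7 indicates a seasonal period of 7.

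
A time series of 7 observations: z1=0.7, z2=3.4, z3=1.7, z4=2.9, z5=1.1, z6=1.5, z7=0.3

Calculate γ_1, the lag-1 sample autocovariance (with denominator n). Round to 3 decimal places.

-0.276

Mean z̄ = (0.7 + 3.4 + 1.7 + 2.9 + 1.1 + 1.5 + 0.3)/7 = 1.6571
Deviations: -0.9571, 1.7429, 0.0429, 1.2429, -0.5571, -0.1571, -1.3571
Σ_{t=1}^{6}(z_t−z̄)(z_{t+1}−z̄) = -1.9318
γ_1 = -1.9318 / 7 = -0.276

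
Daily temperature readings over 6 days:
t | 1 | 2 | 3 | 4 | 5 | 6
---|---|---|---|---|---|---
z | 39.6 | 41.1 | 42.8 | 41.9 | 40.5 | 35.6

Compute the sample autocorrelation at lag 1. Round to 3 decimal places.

Mean z̄ = (39.6 + 41.1 + 42.8 + 41.9 + 40.5 + 35.6)/6 = 40.2500
Deviations from mean: -0.6500, 0.8500, 2.5500, 1.6500, 0.2500, -4.6500
Σ(z_t−z̄)(z_{t+1}−z̄) = (-0.5525) + (2.1675) + (4.2075) + (0.4125) + (-1.1625) = 5.0725
Denominator Σ(z_t−z̄)² = 32.0550
r_1 = 5.0725 / 32.0550 = 0.158

0.158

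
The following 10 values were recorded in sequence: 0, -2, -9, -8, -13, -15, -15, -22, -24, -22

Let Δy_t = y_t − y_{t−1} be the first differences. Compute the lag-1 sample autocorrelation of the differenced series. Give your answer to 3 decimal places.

First differences Δy: -2, -7, 1, -5, -2, 0, -7, -2, 2
Mean of differences = -2.4444
Numerator Σ(Δy_t−Δȳ)(Δy_{t+1}−Δȳ) = -37.7531
Denominator Σ(Δy_t−Δȳ)² = 86.2222
r_1(Δy) = -37.7531 / 86.2222 = -0.438

-0.438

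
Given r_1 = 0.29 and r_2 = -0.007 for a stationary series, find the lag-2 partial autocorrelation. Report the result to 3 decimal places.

-0.099

φ_{22} = (r_2 − r_1²) / (1 − r_1²)
r_1² = (0.29)² = 0.0841
Numerator = -0.007 − 0.0841 = -0.0911; denominator = 1 − 0.0841 = 0.9159
φ_{22} = -0.0911 / 0.9159 = -0.099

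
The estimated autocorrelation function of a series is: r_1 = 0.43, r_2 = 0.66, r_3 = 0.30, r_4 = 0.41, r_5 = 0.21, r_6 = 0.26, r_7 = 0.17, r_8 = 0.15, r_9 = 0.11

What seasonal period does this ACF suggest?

2

The largest autocorrelation is r_2 = 0.66; the remaining lags stay at or below 0.43.
The dominant spike at lag 2 indicates a seasonal period of 2.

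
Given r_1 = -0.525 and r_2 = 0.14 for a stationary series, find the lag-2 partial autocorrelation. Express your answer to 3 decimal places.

-0.187

φ_{22} = (r_2 − r_1²) / (1 − r_1²)
r_1² = (-0.525)² = 0.275625
Numerator = 0.14 − 0.2756 = -0.1356; denominator = 1 − 0.2756 = 0.7244
φ_{22} = -0.1356 / 0.7244 = -0.187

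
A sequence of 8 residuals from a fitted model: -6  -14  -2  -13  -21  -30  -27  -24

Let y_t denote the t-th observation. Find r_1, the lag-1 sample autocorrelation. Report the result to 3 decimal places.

Mean ȳ = (-6 − 14 − 2 − 13 − 21 − 30 − 27 − 24)/8 = -17.1250
Deviations from mean: 11.1250, 3.1250, 15.1250, 4.1250, -3.8750, -12.8750, -9.8750, -6.8750
Σ(y_t−ȳ)(y_{t+1}−ȳ) = (34.7656) + (47.2656) + (62.3906) + (-15.9844) + (49.8906) + (127.1406) + (67.8906) = 373.3594
Denominator Σ(y_t−ȳ)² = 704.8750
r_1 = 373.3594 / 704.8750 = 0.530

0.530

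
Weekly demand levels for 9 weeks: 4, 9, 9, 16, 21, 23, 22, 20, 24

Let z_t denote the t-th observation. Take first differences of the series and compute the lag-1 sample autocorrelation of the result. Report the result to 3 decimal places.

First differences Δz: 5, 0, 7, 5, 2, -1, -2, 4
Mean of differences = 2.5000
Numerator Σ(Δz_t−Δz̄)(Δz_{t+1}−Δz̄) = 3.2500
Denominator Σ(Δz_t−Δz̄)² = 74.0000
r_1(Δz) = 3.2500 / 74.0000 = 0.044

0.044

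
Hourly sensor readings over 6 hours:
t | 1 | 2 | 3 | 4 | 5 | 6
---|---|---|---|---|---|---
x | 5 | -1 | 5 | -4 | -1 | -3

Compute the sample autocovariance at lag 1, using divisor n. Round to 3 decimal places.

Mean x̄ = (5 − 1 + 5 − 4 − 1 − 3)/6 = 0.1667
Deviations: 4.8333, -1.1667, 4.8333, -4.1667, -1.1667, -3.1667
Σ_{t=1}^{5}(x_t−x̄)(x_{t+1}−x̄) = -22.8611
γ_1 = -22.8611 / 6 = -3.810

-3.810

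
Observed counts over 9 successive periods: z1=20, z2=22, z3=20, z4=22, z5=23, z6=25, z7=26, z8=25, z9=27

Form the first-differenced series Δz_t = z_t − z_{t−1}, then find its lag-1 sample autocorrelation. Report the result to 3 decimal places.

First differences Δz: 2, -2, 2, 1, 2, 1, -1, 2
Mean of differences = 0.8750
Numerator Σ(Δz_t−Δz̄)(Δz_{t+1}−Δz̄) = -8.3906
Denominator Σ(Δz_t−Δz̄)² = 16.8750
r_1(Δz) = -8.3906 / 16.8750 = -0.497

-0.497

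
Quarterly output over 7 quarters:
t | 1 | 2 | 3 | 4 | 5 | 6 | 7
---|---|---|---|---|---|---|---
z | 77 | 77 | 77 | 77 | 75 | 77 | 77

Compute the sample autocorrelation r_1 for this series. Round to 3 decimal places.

Mean z̄ = (77 + 77 + 77 + 77 + 75 + 77 + 77)/7 = 76.7143
Σ(z_t−z̄)(z_{t+1}−z̄) = (0.0816) + (0.0816) + (0.0816) + (-0.4898) + (-0.4898) + (0.0816) = -0.6531
Denominator Σ(z_t−z̄)² = 3.4286
r_1 = -0.6531 / 3.4286 = -0.190

-0.190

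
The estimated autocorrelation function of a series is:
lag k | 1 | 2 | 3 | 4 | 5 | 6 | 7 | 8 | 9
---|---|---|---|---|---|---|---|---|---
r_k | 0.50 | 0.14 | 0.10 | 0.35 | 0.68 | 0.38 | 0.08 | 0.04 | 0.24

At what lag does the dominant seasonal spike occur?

The largest autocorrelation is r_5 = 0.68; the remaining lags stay at or below 0.50. The elevated value at lag 1 (0.50), dropping to 0.14 at lag 2, reflects decaying short-term dependence rather than seasonality.
The dominant spike at lag 5 indicates a seasonal period of 5.

5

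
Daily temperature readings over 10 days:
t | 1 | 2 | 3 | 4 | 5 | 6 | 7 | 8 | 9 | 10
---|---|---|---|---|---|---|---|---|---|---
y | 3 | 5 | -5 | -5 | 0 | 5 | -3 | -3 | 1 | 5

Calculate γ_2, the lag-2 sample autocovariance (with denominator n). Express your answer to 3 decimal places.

-9.488

Mean ȳ = (3 + 5 − 5 − 5 + 0 + 5 − 3 − 3 + 1 + 5)/10 = 0.3000
Σ_{t=1}^{8}(y_t−ȳ)(y_{t+2}−ȳ) = -94.8800
γ_2 = -94.8800 / 10 = -9.488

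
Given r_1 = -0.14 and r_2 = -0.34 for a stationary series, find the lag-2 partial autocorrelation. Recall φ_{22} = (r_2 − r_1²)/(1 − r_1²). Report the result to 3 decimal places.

-0.367

φ_{22} = (r_2 − r_1²) / (1 − r_1²)
r_1² = (-0.14)² = 0.0196
Numerator = -0.34 − 0.0196 = -0.3596; denominator = 1 − 0.0196 = 0.9804
φ_{22} = -0.3596 / 0.9804 = -0.367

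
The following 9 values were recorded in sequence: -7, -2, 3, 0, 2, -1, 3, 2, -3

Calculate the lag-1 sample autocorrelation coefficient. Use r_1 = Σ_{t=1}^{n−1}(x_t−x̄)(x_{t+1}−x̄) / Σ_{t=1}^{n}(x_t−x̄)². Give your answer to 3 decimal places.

Mean x̄ = (-7 − 2 + 3 + 0 + 2 − 1 + 3 + 2 − 3)/9 = -0.3333
Numerator Σ_{t=1}^{8}(x_t−x̄)(x_{t+1}−x̄) = 5.2222
Denominator Σ(x_t−x̄)² = 88.0000
r_1 = 5.2222 / 88.0000 = 0.059

0.059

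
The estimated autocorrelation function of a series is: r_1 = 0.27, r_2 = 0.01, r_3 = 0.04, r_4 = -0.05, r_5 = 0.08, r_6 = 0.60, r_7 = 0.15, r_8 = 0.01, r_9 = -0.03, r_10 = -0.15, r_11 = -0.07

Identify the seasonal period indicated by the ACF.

The largest autocorrelation is r_6 = 0.60; the remaining lags stay at or below 0.27. The elevated value at lag 1 (0.27), dropping to 0.01 at lag 2, reflects decaying short-term dependence rather than seasonality.
The dominant spike at lag 6 indicates a seasonal period of 6.

6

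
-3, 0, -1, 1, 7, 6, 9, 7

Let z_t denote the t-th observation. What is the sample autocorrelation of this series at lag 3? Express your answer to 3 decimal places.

-0.061

Mean z̄ = (-3 + 0 − 1 + 1 + 7 + 6 + 9 + 7)/8 = 3.2500
Σ(z_t−z̄)(z_{t+3}−z̄) = (14.0625) + (-12.1875) + (-11.6875) + (-12.9375) + (14.0625) = -8.6875
Denominator Σ(z_t−z̄)² = 141.5000
r_3 = -8.6875 / 141.5000 = -0.061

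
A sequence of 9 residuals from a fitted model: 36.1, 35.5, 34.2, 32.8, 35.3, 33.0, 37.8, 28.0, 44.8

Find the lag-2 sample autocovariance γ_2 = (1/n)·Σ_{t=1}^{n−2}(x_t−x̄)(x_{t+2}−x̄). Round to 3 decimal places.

Mean x̄ = (36.1 + 35.5 + 34.2 + 32.8 + 35.3 + 33.0 + 37.8 + 28.0 + 44.8)/9 = 35.2778
Σ_{t=1}^{7}(x_t−x̄)(x_{t+2}−x̄) = 44.8335
γ_2 = 44.8335 / 9 = 4.981

4.981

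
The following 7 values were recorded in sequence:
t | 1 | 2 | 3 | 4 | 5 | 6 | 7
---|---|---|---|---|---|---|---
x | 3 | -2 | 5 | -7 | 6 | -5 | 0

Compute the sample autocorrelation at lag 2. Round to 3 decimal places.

0.635

Mean x̄ = (3 − 2 + 5 − 7 + 6 − 5 + 0)/7 = 0.0000
Numerator Σ_{t=1}^{5}(x_t−x̄)(x_{t+2}−x̄) = 94.0000
Denominator Σ(x_t−x̄)² = 148.0000
r_2 = 94.0000 / 148.0000 = 0.635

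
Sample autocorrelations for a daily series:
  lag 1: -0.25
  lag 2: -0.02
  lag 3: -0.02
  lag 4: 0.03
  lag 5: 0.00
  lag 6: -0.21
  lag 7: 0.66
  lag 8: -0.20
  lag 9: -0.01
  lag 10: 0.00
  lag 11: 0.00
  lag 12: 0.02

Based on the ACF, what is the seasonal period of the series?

The largest autocorrelation is r_7 = 0.66; the remaining lags stay at or below 0.03.
The dominant spike at lag 7 indicates a seasonal period of 7.

7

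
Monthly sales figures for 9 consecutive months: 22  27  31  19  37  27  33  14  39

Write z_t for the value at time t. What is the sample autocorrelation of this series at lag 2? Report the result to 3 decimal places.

0.260

Mean z̄ = (22 + 27 + 31 + 19 + 37 + 27 + 33 + 14 + 39)/9 = 27.6667
Numerator Σ_{t=1}^{7}(z_t−z̄)(z_{t+2}−z̄) = 143.1111
Denominator Σ(z_t−z̄)² = 550.0000
r_2 = 143.1111 / 550.0000 = 0.260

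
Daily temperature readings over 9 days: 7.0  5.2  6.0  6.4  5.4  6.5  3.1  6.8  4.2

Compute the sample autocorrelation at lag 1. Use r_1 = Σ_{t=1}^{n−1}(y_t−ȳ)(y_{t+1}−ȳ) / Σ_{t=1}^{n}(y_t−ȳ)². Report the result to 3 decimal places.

Mean ȳ = (7.0 + 5.2 + 6.0 + 6.4 + 5.4 + 6.5 + 3.1 + 6.8 + 4.2)/9 = 5.6222
Numerator Σ_{t=1}^{8}(y_t−ȳ)(y_{t+1}−ȳ) = -7.6749
Denominator Σ(y_t−ȳ)² = 13.4156
r_1 = -7.6749 / 13.4156 = -0.572

-0.572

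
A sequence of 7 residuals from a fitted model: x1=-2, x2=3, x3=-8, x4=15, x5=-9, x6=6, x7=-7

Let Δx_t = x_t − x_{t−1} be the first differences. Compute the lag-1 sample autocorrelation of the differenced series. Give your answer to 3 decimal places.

-0.861

First differences Δx: 5, -11, 23, -24, 15, -13
Mean of differences = -0.8333
Numerator Σ(Δx_t−Δx̄)(Δx_{t+1}−Δx̄) = -1413.1944
Denominator Σ(Δx_t−Δx̄)² = 1640.8333
r_1(Δx) = -1413.1944 / 1640.8333 = -0.861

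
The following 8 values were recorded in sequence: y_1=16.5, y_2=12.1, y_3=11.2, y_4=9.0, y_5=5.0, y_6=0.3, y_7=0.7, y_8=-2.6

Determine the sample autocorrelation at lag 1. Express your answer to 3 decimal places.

Mean ȳ = (16.5 + 12.1 + 11.2 + 9.0 + 5.0 + 0.3 + 0.7 − 2.6)/8 = 6.5250
Deviations from mean: 9.9750, 5.5750, 4.6750, 2.4750, -1.5250, -6.2250, -5.8250, -9.1250
Numerator Σ_{t=1}^{7}(y_t−ȳ)(y_{t+1}−ȳ) = 188.3769
Denominator Σ(y_t−ȳ)² = 316.8350
r_1 = 188.3769 / 316.8350 = 0.595

0.595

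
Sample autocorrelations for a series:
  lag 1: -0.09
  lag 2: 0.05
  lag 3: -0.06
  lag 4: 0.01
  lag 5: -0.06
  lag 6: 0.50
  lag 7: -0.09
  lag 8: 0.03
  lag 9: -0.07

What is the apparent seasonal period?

The largest autocorrelation is r_6 = 0.50; the remaining lags stay at or below 0.05.
The dominant spike at lag 6 indicates a seasonal period of 6.

6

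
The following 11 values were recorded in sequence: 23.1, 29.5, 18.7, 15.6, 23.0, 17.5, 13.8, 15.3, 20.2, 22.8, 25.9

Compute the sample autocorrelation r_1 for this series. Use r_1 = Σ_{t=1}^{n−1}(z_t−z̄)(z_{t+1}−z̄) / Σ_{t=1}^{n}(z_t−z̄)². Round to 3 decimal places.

0.272

Mean z̄ = (23.1 + 29.5 + 18.7 + 15.6 + 23.0 + 17.5 + 13.8 + 15.3 + 20.2 + 22.8 + 25.9)/11 = 20.4909
Numerator Σ_{t=1}^{10}(z_t−z̄)(z_{t+1}−z̄) = 64.4263
Denominator Σ(z_t−z̄)² = 236.7291
r_1 = 64.4263 / 236.7291 = 0.272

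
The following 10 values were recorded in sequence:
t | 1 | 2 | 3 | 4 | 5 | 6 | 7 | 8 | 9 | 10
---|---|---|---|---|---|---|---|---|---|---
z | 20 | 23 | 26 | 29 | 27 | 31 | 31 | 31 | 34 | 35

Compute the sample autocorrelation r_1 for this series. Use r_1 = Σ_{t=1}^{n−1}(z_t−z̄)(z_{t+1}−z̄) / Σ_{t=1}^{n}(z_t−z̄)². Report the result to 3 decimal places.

0.574

Mean z̄ = (20 + 23 + 26 + 29 + 27 + 31 + 31 + 31 + 34 + 35)/10 = 28.7000
Numerator Σ_{t=1}^{9}(z_t−z̄)(z_{t+1}−z̄) = 115.9100
Denominator Σ(z_t−z̄)² = 202.1000
r_1 = 115.9100 / 202.1000 = 0.574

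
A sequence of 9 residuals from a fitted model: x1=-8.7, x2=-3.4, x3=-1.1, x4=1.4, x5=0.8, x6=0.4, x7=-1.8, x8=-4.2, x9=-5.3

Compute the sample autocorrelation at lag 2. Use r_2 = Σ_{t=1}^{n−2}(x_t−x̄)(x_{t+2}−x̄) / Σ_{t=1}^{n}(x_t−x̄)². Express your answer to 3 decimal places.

Mean x̄ = (-8.7 − 3.4 − 1.1 + 1.4 + 0.8 + 0.4 − 1.8 − 4.2 − 5.3)/9 = -2.4333
Σ(x_t−x̄)(x_{t+2}−x̄) = (-8.3556) + (-3.7056) + (4.3111) + (10.8611) + (2.0478) + (-5.0056) + (-1.8156) = -1.6622
Denominator Σ(x_t−x̄)² = 86.9000
r_2 = -1.6622 / 86.9000 = -0.019

-0.019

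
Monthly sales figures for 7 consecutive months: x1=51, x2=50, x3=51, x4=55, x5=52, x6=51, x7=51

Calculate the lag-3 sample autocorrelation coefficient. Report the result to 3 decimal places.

Mean x̄ = (51 + 50 + 51 + 55 + 52 + 51 + 51)/7 = 51.5714
Numerator Σ_{t=1}^{4}(x_t−x̄)(x_{t+3}−x̄) = -4.2653
Denominator Σ(x_t−x̄)² = 15.7143
r_3 = -4.2653 / 15.7143 = -0.271

-0.271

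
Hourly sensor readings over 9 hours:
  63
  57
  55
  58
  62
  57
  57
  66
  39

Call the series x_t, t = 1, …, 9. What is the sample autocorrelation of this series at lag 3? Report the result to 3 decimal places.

0.107

Mean x̄ = (63 + 57 + 55 + 58 + 62 + 57 + 57 + 66 + 39)/9 = 57.1111
Numerator Σ_{t=1}^{6}(x_t−x̄)(x_{t+3}−x̄) = 50.2963
Denominator Σ(x_t−x̄)² = 470.8889
r_3 = 50.2963 / 470.8889 = 0.107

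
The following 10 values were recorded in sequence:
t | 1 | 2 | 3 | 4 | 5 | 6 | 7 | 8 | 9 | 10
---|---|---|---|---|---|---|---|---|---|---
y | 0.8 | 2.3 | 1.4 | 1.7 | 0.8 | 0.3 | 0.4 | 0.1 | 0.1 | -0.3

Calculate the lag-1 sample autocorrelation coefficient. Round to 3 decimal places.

Mean ȳ = (0.8 + 2.3 + 1.4 + 1.7 + 0.8 + 0.3 + 0.4 + 0.1 + 0.1 − 0.3)/10 = 0.7600
Numerator Σ_{t=1}^{9}(y_t−ȳ)(y_{t+1}−ȳ) = 3.2064
Denominator Σ(y_t−ȳ)² = 6.0040
r_1 = 3.2064 / 6.0040 = 0.534

0.534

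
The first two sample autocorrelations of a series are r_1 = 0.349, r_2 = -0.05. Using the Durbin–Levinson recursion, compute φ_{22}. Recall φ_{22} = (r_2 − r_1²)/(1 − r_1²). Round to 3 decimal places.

-0.196

φ_{22} = (r_2 − r_1²) / (1 − r_1²)
r_1² = (0.349)² = 0.121801
Numerator = -0.05 − 0.1218 = -0.1718; denominator = 1 − 0.1218 = 0.8782
φ_{22} = -0.1718 / 0.8782 = -0.196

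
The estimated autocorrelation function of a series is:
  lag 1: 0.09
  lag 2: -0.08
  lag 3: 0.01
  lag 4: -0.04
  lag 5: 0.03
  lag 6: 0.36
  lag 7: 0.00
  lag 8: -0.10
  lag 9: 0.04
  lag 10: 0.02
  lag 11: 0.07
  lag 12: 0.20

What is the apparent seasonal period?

6

The largest autocorrelation is r_6 = 0.36, with a weaker echo at lag 12 (0.20); the remaining lags stay at or below 0.09.
The dominant spike at lag 6 indicates a seasonal period of 6.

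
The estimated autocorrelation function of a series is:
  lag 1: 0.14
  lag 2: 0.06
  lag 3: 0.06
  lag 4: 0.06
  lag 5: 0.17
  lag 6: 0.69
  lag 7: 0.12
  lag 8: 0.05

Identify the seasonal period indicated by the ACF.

6

The largest autocorrelation is r_6 = 0.69; the remaining lags stay at or below 0.17.
The dominant spike at lag 6 indicates a seasonal period of 6.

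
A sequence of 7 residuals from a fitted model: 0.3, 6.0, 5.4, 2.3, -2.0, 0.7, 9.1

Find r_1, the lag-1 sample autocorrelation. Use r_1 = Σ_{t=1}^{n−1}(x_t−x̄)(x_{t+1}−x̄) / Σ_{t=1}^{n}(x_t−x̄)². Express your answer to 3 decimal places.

-0.015

Mean x̄ = (0.3 + 6.0 + 5.4 + 2.3 − 2.0 + 0.7 + 9.1)/7 = 3.1143
Deviations from mean: -2.8143, 2.8857, 2.2857, -0.8143, -5.1143, -2.4143, 5.9857
Σ(x_t−x̄)(x_{t+1}−x̄) = (-8.1212) + (6.5959) + (-1.8612) + (4.1645) + (12.3473) + (-14.4512) = -1.3259
Denominator Σ(x_t−x̄)² = 89.9486
r_1 = -1.3259 / 89.9486 = -0.015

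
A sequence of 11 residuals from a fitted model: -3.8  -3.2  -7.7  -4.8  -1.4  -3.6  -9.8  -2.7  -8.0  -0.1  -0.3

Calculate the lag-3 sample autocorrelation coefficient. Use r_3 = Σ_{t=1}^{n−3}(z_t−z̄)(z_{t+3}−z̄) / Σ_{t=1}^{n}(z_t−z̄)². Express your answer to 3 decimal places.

Mean z̄ = (-3.8 − 3.2 − 7.7 − 4.8 − 1.4 − 3.6 − 9.8 − 2.7 − 8.0 − 0.1 − 0.3)/11 = -4.1273
Numerator Σ_{t=1}^{8}(z_t−z̄)(z_{t+3}−z̄) = -11.2913
Denominator Σ(z_t−z̄)² = 101.9818
r_3 = -11.2913 / 101.9818 = -0.111

-0.111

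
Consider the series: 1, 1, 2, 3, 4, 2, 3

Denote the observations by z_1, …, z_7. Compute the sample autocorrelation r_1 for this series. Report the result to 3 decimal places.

Mean z̄ = (1 + 1 + 2 + 3 + 4 + 2 + 3)/7 = 2.2857
Deviations from mean: -1.2857, -1.2857, -0.2857, 0.7143, 1.7143, -0.2857, 0.7143
Σ(z_t−z̄)(z_{t+1}−z̄) = (1.6531) + (0.3673) + (-0.2041) + (1.2245) + (-0.4898) + (-0.2041) = 2.3469
Denominator Σ(z_t−z̄)² = 7.4286
r_1 = 2.3469 / 7.4286 = 0.316

0.316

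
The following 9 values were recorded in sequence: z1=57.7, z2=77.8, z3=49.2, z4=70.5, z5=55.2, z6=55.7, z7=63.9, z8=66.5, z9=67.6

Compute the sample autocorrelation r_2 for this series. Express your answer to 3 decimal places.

0.315

Mean z̄ = (57.7 + 77.8 + 49.2 + 70.5 + 55.2 + 55.7 + 63.9 + 66.5 + 67.6)/9 = 62.6778
Numerator Σ_{t=1}^{7}(z_t−z̄)(z_{t+2}−z̄) = 201.7868
Denominator Σ(z_t−z̄)² = 641.2356
r_2 = 201.7868 / 641.2356 = 0.315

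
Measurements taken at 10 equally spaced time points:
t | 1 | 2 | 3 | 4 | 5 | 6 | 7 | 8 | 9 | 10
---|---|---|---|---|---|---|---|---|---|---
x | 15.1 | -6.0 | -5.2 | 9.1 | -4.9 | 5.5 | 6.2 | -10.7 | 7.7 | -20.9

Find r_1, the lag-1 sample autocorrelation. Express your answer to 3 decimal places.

-0.421

Mean x̄ = (15.1 − 6.0 − 5.2 + 9.1 − 4.9 + 5.5 + 6.2 − 10.7 + 7.7 − 20.9)/10 = -0.4100
Numerator Σ_{t=1}^{9}(x_t−x̄)(x_{t+1}−x̄) = -453.2911
Denominator Σ(x_t−x̄)² = 1075.4690
r_1 = -453.2911 / 1075.4690 = -0.421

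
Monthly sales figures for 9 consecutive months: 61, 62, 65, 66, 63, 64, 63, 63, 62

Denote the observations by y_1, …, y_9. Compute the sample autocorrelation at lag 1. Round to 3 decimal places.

Mean ȳ = (61 + 62 + 65 + 66 + 63 + 64 + 63 + 63 + 62)/9 = 63.2222
Numerator Σ_{t=1}^{8}(y_t−ȳ)(y_{t+1}−ȳ) = 4.8395
Denominator Σ(y_t−ȳ)² = 19.5556
r_1 = 4.8395 / 19.5556 = 0.247

0.247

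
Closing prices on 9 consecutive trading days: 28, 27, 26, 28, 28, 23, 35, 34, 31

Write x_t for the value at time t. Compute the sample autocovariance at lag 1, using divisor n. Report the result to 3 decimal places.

Mean x̄ = (28 + 27 + 26 + 28 + 28 + 23 + 35 + 34 + 31)/9 = 28.8889
Σ_{t=1}^{8}(x_t−x̄)(x_{t+1}−x̄) = 21.7654
γ_1 = 21.7654 / 9 = 2.418

2.418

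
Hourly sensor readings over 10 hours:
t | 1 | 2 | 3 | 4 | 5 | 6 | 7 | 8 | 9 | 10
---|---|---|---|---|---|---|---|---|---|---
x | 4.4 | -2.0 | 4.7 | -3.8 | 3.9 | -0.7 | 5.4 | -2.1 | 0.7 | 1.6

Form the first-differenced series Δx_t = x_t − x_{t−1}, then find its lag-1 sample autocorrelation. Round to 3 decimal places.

-0.860

First differences Δx: -6.4, 6.7, -8.5, 7.7, -4.6, 6.1, -7.5, 2.8, 0.9
Mean of differences = -0.3111
Numerator Σ(Δx_t−Δx̄)(Δx_{t+1}−Δx̄) = -292.2468
Denominator Σ(Δx_t−Δx̄)² = 339.7889
r_1(Δx) = -292.2468 / 339.7889 = -0.860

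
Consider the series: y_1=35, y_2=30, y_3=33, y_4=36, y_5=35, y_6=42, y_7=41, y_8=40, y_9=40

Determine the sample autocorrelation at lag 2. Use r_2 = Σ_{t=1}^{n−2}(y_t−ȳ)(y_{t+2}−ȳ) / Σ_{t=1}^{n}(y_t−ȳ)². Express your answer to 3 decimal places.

0.280

Mean ȳ = (35 + 30 + 33 + 36 + 35 + 42 + 41 + 40 + 40)/9 = 36.8889
Σ(y_t−ȳ)(y_{t+2}−ȳ) = (7.3457) + (6.1235) + (7.3457) + (-4.5432) + (-7.7654) + (15.9012) + (12.7901) = 37.1975
Denominator Σ(y_t−ȳ)² = 132.8889
r_2 = 37.1975 / 132.8889 = 0.280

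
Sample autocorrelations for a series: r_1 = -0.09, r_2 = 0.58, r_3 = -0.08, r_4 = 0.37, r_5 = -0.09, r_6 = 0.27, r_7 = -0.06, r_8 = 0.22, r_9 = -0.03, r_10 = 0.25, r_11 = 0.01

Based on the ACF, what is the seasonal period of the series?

The largest autocorrelation is r_2 = 0.58, with weaker echoes at lags 4 (0.37), 6 (0.27), 8 (0.22) and 10 (0.25); the remaining lags stay at or below 0.01.
The dominant spike at lag 2 indicates a seasonal period of 2.

2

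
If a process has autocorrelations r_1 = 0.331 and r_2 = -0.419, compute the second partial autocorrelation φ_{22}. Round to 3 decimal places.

φ_{22} = (r_2 − r_1²) / (1 − r_1²)
r_1² = (0.331)² = 0.109561
Numerator = -0.419 − 0.1096 = -0.5286; denominator = 1 − 0.1096 = 0.8904
φ_{22} = -0.5286 / 0.8904 = -0.594

-0.594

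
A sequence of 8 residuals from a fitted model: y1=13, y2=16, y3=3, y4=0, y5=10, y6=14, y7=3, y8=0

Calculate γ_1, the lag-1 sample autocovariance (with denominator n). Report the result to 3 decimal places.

5.545

Mean ȳ = (13 + 16 + 3 + 0 + 10 + 14 + 3 + 0)/8 = 7.3750
Deviations: 5.6250, 8.6250, -4.3750, -7.3750, 2.6250, 6.6250, -4.3750, -7.3750
Σ_{t=1}^{7}(y_t−ȳ)(y_{t+1}−ȳ) = 44.3594
γ_1 = 44.3594 / 8 = 5.545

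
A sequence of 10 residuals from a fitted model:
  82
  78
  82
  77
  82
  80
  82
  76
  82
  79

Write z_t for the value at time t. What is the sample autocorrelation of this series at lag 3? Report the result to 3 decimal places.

-0.520

Mean z̄ = (82 + 78 + 82 + 77 + 82 + 80 + 82 + 76 + 82 + 79)/10 = 80.0000
Numerator Σ_{t=1}^{7}(z_t−z̄)(z_{t+3}−z̄) = -26.0000
Denominator Σ(z_t−z̄)² = 50.0000
r_3 = -26.0000 / 50.0000 = -0.520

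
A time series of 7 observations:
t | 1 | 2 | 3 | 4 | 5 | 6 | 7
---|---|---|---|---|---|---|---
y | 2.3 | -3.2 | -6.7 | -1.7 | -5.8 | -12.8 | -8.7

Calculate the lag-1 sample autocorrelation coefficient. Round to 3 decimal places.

0.246

Mean ȳ = (2.3 − 3.2 − 6.7 − 1.7 − 5.8 − 12.8 − 8.7)/7 = -5.2286
Deviations from mean: 7.5286, 2.0286, -1.4714, 3.5286, -0.5714, -7.5714, -3.4714
Numerator Σ_{t=1}^{6}(y_t−ȳ)(y_{t+1}−ȳ) = 35.6892
Denominator Σ(y_t−ȳ)² = 145.1143
r_1 = 35.6892 / 145.1143 = 0.246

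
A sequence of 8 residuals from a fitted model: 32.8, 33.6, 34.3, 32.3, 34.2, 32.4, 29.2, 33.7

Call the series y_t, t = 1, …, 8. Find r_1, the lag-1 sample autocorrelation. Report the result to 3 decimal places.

-0.137

Mean ȳ = (32.8 + 33.6 + 34.3 + 32.3 + 34.2 + 32.4 + 29.2 + 33.7)/8 = 32.8125
Deviations from mean: -0.0125, 0.7875, 1.4875, -0.5125, 1.3875, -0.4125, -3.6125, 0.8875
Numerator Σ_{t=1}^{7}(y_t−ȳ)(y_{t+1}−ȳ) = -2.6002
Denominator Σ(y_t−ȳ)² = 19.0288
r_1 = -2.6002 / 19.0288 = -0.137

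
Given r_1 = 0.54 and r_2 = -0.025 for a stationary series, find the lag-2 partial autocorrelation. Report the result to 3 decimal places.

-0.447

φ_{22} = (r_2 − r_1²) / (1 − r_1²)
r_1² = (0.54)² = 0.2916
Numerator = -0.025 − 0.2916 = -0.3166; denominator = 1 − 0.2916 = 0.7084
φ_{22} = -0.3166 / 0.7084 = -0.447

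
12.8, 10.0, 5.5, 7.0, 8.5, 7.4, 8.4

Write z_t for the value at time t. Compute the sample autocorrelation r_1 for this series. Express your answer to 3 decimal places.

Mean z̄ = (12.8 + 10.0 + 5.5 + 7.0 + 8.5 + 7.4 + 8.4)/7 = 8.5143
Σ(z_t−z̄)(z_{t+1}−z̄) = (6.3673) + (-4.4784) + (4.5645) + (0.0216) + (0.0159) + (0.1273) = 6.6184
Denominator Σ(z_t−z̄)² = 33.2086
r_1 = 6.6184 / 33.2086 = 0.199

0.199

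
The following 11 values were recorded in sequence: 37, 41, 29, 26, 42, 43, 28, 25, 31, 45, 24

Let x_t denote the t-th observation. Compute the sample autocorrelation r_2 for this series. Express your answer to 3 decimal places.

-0.575

Mean x̄ = (37 + 41 + 29 + 26 + 42 + 43 + 28 + 25 + 31 + 45 + 24)/11 = 33.7273
Numerator Σ_{t=1}^{9}(x_t−x̄)(x_{t+2}−x̄) = -366.9669
Denominator Σ(x_t−x̄)² = 638.1818
r_2 = -366.9669 / 638.1818 = -0.575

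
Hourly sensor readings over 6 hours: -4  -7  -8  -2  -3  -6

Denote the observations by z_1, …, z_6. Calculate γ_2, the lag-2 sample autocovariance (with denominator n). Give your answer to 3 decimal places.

-3.000

Mean z̄ = (-4 − 7 − 8 − 2 − 3 − 6)/6 = -5.0000
Deviations: 1.0000, -2.0000, -3.0000, 3.0000, 2.0000, -1.0000
Σ_{t=1}^{4}(z_t−z̄)(z_{t+2}−z̄) = -18.0000
γ_2 = -18.0000 / 6 = -3.000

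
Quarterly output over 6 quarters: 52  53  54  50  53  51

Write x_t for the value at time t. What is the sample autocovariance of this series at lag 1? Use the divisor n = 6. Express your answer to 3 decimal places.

Mean x̄ = (52 + 53 + 54 + 50 + 53 + 51)/6 = 52.1667
Σ_{t=1}^{5}(x_t−x̄)(x_{t+1}−x̄) = -5.3611
γ_1 = -5.3611 / 6 = -0.894

-0.894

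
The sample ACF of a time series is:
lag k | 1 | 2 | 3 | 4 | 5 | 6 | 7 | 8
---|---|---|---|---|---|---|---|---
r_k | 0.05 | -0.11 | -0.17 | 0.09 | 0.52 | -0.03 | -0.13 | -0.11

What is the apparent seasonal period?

5

The largest autocorrelation is r_5 = 0.52; the remaining lags stay at or below 0.09.
The dominant spike at lag 5 indicates a seasonal period of 5.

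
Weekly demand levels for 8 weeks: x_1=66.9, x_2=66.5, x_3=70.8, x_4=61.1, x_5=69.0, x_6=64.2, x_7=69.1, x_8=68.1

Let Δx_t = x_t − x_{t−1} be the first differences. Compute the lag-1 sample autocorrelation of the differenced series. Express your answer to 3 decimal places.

-0.838

First differences Δx: -0.4, 4.3, -9.7, 7.9, -4.8, 4.9, -1.0
Mean of differences = 0.1714
Numerator Σ(Δx_t−Δx̄)(Δx_{t+1}−Δx̄) = -186.8751
Denominator Σ(Δx_t−Δx̄)² = 222.9943
r_1(Δx) = -186.8751 / 222.9943 = -0.838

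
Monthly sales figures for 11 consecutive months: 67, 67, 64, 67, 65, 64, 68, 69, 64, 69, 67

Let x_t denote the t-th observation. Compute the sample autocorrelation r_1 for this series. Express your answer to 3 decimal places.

-0.288

Mean x̄ = (67 + 67 + 64 + 67 + 65 + 64 + 68 + 69 + 64 + 69 + 67)/11 = 66.4545
Numerator Σ_{t=1}^{10}(x_t−x̄)(x_{t+1}−x̄) = -10.5702
Denominator Σ(x_t−x̄)² = 36.7273
r_1 = -10.5702 / 36.7273 = -0.288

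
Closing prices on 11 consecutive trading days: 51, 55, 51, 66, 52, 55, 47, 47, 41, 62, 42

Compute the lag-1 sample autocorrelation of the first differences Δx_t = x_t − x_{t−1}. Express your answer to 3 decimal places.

First differences Δx: 4, -4, 15, -14, 3, -8, 0, -6, 21, -20
Mean of differences = -0.9000
Numerator Σ(Δx_t−Δx̄)(Δx_{t+1}−Δx̄) = -892.5100
Denominator Σ(Δx_t−Δx̄)² = 1394.9000
r_1(Δx) = -892.5100 / 1394.9000 = -0.640

-0.640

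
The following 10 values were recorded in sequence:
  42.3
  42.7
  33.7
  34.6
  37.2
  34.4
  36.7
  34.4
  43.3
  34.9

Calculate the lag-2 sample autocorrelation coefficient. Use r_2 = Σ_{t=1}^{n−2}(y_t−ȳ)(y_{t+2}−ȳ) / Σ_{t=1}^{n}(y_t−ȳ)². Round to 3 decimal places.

-0.083

Mean ȳ = (42.3 + 42.7 + 33.7 + 34.6 + 37.2 + 34.4 + 36.7 + 34.4 + 43.3 + 34.9)/10 = 37.4200
Numerator Σ_{t=1}^{8}(y_t−ȳ)(y_{t+2}−ȳ) = -11.0528
Denominator Σ(y_t−ȳ)² = 133.2160
r_2 = -11.0528 / 133.2160 = -0.083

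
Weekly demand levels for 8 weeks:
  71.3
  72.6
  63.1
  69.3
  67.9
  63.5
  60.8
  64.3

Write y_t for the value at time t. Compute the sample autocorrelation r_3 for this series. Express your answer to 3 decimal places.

Mean ȳ = (71.3 + 72.6 + 63.1 + 69.3 + 67.9 + 63.5 + 60.8 + 64.3)/8 = 66.6000
Deviations from mean: 4.7000, 6.0000, -3.5000, 2.7000, 1.3000, -3.1000, -5.8000, -2.3000
Σ(y_t−ȳ)(y_{t+3}−ȳ) = (12.6900) + (7.8000) + (10.8500) + (-15.6600) + (-2.9900) = 12.6900
Denominator Σ(y_t−ȳ)² = 127.8600
r_3 = 12.6900 / 127.8600 = 0.099

0.099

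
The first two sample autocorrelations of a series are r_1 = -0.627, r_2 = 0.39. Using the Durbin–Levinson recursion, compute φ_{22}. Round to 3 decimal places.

-0.005

φ_{22} = (r_2 − r_1²) / (1 − r_1²)
r_1² = (-0.627)² = 0.393129
Numerator = 0.39 − 0.3931 = -0.0031; denominator = 1 − 0.3931 = 0.6069
φ_{22} = -0.0031 / 0.6069 = -0.005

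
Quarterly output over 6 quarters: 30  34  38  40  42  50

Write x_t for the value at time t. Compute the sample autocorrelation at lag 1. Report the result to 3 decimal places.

0.357

Mean x̄ = (30 + 34 + 38 + 40 + 42 + 50)/6 = 39.0000
Deviations from mean: -9.0000, -5.0000, -1.0000, 1.0000, 3.0000, 11.0000
Σ(x_t−x̄)(x_{t+1}−x̄) = (45.0000) + (5.0000) + (-1.0000) + (3.0000) + (33.0000) = 85.0000
Denominator Σ(x_t−x̄)² = 238.0000
r_1 = 85.0000 / 238.0000 = 0.357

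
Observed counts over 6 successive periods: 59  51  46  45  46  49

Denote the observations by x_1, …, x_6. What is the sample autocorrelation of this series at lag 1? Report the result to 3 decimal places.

Mean x̄ = (59 + 51 + 46 + 45 + 46 + 49)/6 = 49.3333
Deviations from mean: 9.6667, 1.6667, -3.3333, -4.3333, -3.3333, -0.3333
Numerator Σ_{t=1}^{5}(x_t−x̄)(x_{t+1}−x̄) = 40.5556
Denominator Σ(x_t−x̄)² = 137.3333
r_1 = 40.5556 / 137.3333 = 0.295

0.295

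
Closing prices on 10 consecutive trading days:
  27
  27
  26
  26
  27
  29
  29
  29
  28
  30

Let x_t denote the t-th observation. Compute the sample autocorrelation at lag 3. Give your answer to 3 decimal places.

-0.018

Mean x̄ = (27 + 27 + 26 + 26 + 27 + 29 + 29 + 29 + 28 + 30)/10 = 27.8000
Σ(x_t−x̄)(x_{t+3}−x̄) = (1.4400) + (0.6400) + (-2.1600) + (-2.1600) + (-0.9600) + (0.2400) + (2.6400) = -0.3200
Denominator Σ(x_t−x̄)² = 17.6000
r_3 = -0.3200 / 17.6000 = -0.018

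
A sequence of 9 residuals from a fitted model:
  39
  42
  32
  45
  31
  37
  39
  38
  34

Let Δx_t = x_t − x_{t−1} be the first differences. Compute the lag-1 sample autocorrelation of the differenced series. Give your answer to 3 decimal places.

First differences Δx: 3, -10, 13, -14, 6, 2, -1, -4
Mean of differences = -0.6250
Numerator Σ(Δx_t−Δx̄)(Δx_{t+1}−Δx̄) = -414.8906
Denominator Σ(Δx_t−Δx̄)² = 527.8750
r_1(Δx) = -414.8906 / 527.8750 = -0.786

-0.786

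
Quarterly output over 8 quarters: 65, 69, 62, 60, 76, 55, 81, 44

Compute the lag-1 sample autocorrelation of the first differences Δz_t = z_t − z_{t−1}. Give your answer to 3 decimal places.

-0.678

First differences Δz: 4, -7, -2, 16, -21, 26, -37
Mean of differences = -3.0000
Numerator Σ(Δz_t−Δz̄)(Δz_{t+1}−Δz̄) = -1863.0000
Denominator Σ(Δz_t−Δz̄)² = 2748.0000
r_1(Δz) = -1863.0000 / 2748.0000 = -0.678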